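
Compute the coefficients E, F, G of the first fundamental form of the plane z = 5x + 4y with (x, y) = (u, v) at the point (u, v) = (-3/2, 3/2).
E = 26;  F = 20;  G = 17

Partials: r_u = (1, 0, 5), r_v = (0, 1, 4). As functions of (u, v):
  E = r_u · r_u = 26,
  F = r_u · r_v = 20,
  G = r_v · r_v = 17.
Evaluating at (u, v) = (-3/2, 3/2): E = 26, F = 20, G = 17.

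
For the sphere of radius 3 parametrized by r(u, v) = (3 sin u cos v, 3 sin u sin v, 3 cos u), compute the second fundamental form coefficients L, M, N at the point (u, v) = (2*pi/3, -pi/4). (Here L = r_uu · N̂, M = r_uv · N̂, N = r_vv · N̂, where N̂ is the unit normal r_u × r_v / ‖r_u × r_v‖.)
L = -3;  M = 0;  N = -9/4

Compute the unit normal N̂(u, v) = (sin(u)^2*cos(v)/Abs(sin(u)), sin(u)^2*sin(v)/Abs(sin(u)), sin(2*u)/(2*Abs(sin(u)))), and the second partials r_uu, r_uv, r_vv. Take dot products:
  L(u, v) = r_uu · N̂ = -3*sin(u)/Abs(sin(u)),
  M(u, v) = r_uv · N̂ = 0,
  N(u, v) = r_vv · N̂ = -3*sin(u)^3/Abs(sin(u)).
Evaluating at (u, v) = (2*pi/3, -pi/4):
  L = -3, M = 0, N = -9/4.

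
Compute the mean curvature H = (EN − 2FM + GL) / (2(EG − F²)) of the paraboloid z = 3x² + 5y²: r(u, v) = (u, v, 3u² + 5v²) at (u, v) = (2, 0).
H = 728*sqrt(145)/21025

With E = 36*u^2 + 1, F = 60*u*v, G = 100*v^2 + 1, L = 6/sqrt(36*u^2 + 100*v^2 + 1), M = 0, N = 10/sqrt(36*u^2 + 100*v^2 + 1), assemble
  H = (EN − 2FM + GL) / (2(EG − F²)) = 4*(45*u^2 + 75*v^2 + 2)/(36*u^2 + 100*v^2 + 1)^(3/2).
At (u, v) = (2, 0): H = 728*sqrt(145)/21025.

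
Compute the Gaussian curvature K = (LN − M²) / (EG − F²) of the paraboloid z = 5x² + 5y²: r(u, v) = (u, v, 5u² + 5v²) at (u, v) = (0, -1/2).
K = 25/169

Coefficients of the first fundamental form: E = 100*u^2 + 1, F = 100*u*v, G = 100*v^2 + 1.
Coefficients of the second fundamental form: L = 10/sqrt(100*u^2 + 100*v^2 + 1), M = 0, N = 10/sqrt(100*u^2 + 100*v^2 + 1).
Assemble K = (LN − M²)/(EG − F²) = 100/(10000*u^4 + 20000*u^2*v^2 + 200*u^2 + 10000*v^4 + 200*v^2 + 1). At (u, v) = (0, -1/2): K = 25/169.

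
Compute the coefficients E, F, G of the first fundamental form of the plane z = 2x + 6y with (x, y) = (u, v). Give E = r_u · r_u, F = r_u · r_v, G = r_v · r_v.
E = 5;  F = 12;  G = 37

Compute partials: r_u = (1, 0, 2), r_v = (0, 1, 6). Then
  E = r_u · r_u = 5,
  F = r_u · r_v = 12,
  G = r_v · r_v = 37.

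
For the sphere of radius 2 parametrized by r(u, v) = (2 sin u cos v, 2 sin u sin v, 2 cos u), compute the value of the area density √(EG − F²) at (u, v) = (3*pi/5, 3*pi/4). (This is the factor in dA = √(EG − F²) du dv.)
√(EG − F²)|_{(3*pi/5, 3*pi/4)} = sqrt(2*sqrt(5) + 10)

E = 4, F = 0, G = 4*sin(u)^2, so EG − F² = 16*sin(u)^2. Taking the positive square root: √(EG − F²) = 4*Abs(sin(u)). At (u, v) = (3*pi/5, 3*pi/4): sqrt(2*sqrt(5) + 10).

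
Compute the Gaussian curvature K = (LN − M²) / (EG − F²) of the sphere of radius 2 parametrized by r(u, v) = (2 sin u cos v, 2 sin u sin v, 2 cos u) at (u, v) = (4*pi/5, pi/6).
K = 1/4

Coefficients of the first fundamental form: E = 4, F = 0, G = 4*sin(u)^2.
Coefficients of the second fundamental form: L = -2*sin(u)/Abs(sin(u)), M = 0, N = -2*sin(u)^3/Abs(sin(u)).
Assemble K = (LN − M²)/(EG − F²) = 1/4. At (u, v) = (4*pi/5, pi/6): K = 1/4.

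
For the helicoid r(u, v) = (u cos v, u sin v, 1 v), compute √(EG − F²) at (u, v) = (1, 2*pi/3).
√(EG − F²)|_{(1, 2*pi/3)} = sqrt(2)

E = 1, F = 0, G = u^2 + 1; EG − F² = u^2 + 1; √(EG − F²) = sqrt(u^2 + 1). At the given point: sqrt(2).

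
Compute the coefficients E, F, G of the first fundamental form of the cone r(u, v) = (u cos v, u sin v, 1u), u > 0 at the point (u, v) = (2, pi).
E = 2;  F = 0;  G = 4

Partials: r_u = (cos(v), sin(v), 1), r_v = (-u*sin(v), u*cos(v), 0). As functions of (u, v):
  E = r_u · r_u = 2,
  F = r_u · r_v = 0,
  G = r_v · r_v = u^2.
Evaluating at (u, v) = (2, pi): E = 2, F = 0, G = 4.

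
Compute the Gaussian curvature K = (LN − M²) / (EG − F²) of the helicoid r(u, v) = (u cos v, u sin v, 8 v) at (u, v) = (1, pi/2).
K = -64/4225

Coefficients of the first fundamental form: E = 1, F = 0, G = u^2 + 64.
Coefficients of the second fundamental form: L = 0, M = -8/sqrt(u^2 + 64), N = 0.
Assemble K = (LN − M²)/(EG − F²) = -64/(u^2 + 64)^2. At (u, v) = (1, pi/2): K = -64/4225.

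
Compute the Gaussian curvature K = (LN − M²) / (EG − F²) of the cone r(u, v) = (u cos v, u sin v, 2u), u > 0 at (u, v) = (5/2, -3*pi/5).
K = 0

Coefficients of the first fundamental form: E = 5, F = 0, G = u^2.
Coefficients of the second fundamental form: L = 0, M = 0, N = 2*sqrt(5)*u^2/(5*Abs(u)).
Assemble K = (LN − M²)/(EG − F²) = 0. At (u, v) = (5/2, -3*pi/5): K = 0.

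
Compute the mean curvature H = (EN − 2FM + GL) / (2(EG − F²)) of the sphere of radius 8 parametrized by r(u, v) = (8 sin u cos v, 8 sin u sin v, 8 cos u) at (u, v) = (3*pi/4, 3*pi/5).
H = -1/8

With E = 64, F = 0, G = 64*sin(u)^2, L = -8*sin(u)/Abs(sin(u)), M = 0, N = -8*sin(u)^3/Abs(sin(u)), assemble
  H = (EN − 2FM + GL) / (2(EG − F²)) = -sin(u)/(8*Abs(sin(u))).
At (u, v) = (3*pi/4, 3*pi/5): H = -1/8.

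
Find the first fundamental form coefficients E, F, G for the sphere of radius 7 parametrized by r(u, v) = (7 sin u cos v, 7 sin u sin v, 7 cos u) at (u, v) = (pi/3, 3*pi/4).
E = 49;  F = 0;  G = 147/4

Partials: r_u = (7*cos(u)*cos(v), 7*sin(v)*cos(u), -7*sin(u)), r_v = (-7*sin(u)*sin(v), 7*sin(u)*cos(v), 0). As functions of (u, v):
  E = r_u · r_u = 49,
  F = r_u · r_v = 0,
  G = r_v · r_v = 49*sin(u)^2.
Evaluating at (u, v) = (pi/3, 3*pi/4): E = 49, F = 0, G = 147/4.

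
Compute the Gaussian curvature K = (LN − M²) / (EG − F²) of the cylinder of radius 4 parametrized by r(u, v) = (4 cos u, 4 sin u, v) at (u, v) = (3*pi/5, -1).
K = 0

Coefficients of the first fundamental form: E = 16, F = 0, G = 1.
Coefficients of the second fundamental form: L = -4, M = 0, N = 0.
Assemble K = (LN − M²)/(EG − F²) = 0. At (u, v) = (3*pi/5, -1): K = 0.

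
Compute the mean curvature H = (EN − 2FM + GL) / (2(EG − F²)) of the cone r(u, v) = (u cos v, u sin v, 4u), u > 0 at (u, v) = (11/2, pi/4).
H = 4*sqrt(17)/187

With E = 17, F = 0, G = u^2, L = 0, M = 0, N = 4*sqrt(17)*u^2/(17*Abs(u)), assemble
  H = (EN − 2FM + GL) / (2(EG − F²)) = 2*sqrt(17)/(17*Abs(u)).
At (u, v) = (11/2, pi/4): H = 4*sqrt(17)/187.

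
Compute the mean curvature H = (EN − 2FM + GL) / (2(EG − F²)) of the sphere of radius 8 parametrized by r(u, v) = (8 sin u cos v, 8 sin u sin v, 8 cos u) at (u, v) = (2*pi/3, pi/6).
H = -1/8

With E = 64, F = 0, G = 64*sin(u)^2, L = -8*sin(u)/Abs(sin(u)), M = 0, N = -8*sin(u)^3/Abs(sin(u)), assemble
  H = (EN − 2FM + GL) / (2(EG − F²)) = -sin(u)/(8*Abs(sin(u))).
At (u, v) = (2*pi/3, pi/6): H = -1/8.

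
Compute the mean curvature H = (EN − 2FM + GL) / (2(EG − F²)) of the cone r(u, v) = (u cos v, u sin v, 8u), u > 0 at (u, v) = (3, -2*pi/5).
H = 4*sqrt(65)/195

With E = 65, F = 0, G = u^2, L = 0, M = 0, N = 8*sqrt(65)*u^2/(65*Abs(u)), assemble
  H = (EN − 2FM + GL) / (2(EG − F²)) = 4*sqrt(65)/(65*Abs(u)).
At (u, v) = (3, -2*pi/5): H = 4*sqrt(65)/195.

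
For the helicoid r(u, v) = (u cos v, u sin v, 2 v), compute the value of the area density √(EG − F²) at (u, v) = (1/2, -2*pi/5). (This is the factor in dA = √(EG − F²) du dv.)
√(EG − F²)|_{(1/2, -2*pi/5)} = sqrt(17)/2

E = 1, F = 0, G = u^2 + 4, so EG − F² = u^2 + 4. Taking the positive square root: √(EG − F²) = sqrt(u^2 + 4). At (u, v) = (1/2, -2*pi/5): sqrt(17)/2.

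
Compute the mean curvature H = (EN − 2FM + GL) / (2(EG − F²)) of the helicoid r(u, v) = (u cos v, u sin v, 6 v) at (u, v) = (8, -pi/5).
H = 0

With E = 1, F = 0, G = u^2 + 36, L = 0, M = -6/sqrt(u^2 + 36), N = 0, assemble
  H = (EN − 2FM + GL) / (2(EG − F²)) = 0.
At (u, v) = (8, -pi/5): H = 0.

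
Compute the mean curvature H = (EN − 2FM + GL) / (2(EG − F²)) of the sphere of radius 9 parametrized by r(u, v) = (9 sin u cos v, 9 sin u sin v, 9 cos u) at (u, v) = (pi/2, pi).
H = -1/9

With E = 81, F = 0, G = 81*sin(u)^2, L = -9*sin(u)/Abs(sin(u)), M = 0, N = -9*sin(u)^3/Abs(sin(u)), assemble
  H = (EN − 2FM + GL) / (2(EG − F²)) = -sin(u)/(9*Abs(sin(u))).
At (u, v) = (pi/2, pi): H = -1/9.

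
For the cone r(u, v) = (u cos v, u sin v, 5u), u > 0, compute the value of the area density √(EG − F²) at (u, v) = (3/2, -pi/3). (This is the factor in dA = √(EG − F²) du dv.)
√(EG − F²)|_{(3/2, -pi/3)} = 3*sqrt(26)/2

E = 26, F = 0, G = u^2, so EG − F² = 26*u^2. Taking the positive square root: √(EG − F²) = sqrt(26)*Abs(u). At (u, v) = (3/2, -pi/3): 3*sqrt(26)/2.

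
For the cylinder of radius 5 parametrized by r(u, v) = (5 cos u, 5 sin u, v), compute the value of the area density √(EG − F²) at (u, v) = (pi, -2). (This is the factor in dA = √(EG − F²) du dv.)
√(EG − F²)|_{(pi, -2)} = 5

E = 25, F = 0, G = 1, so EG − F² = 25. Taking the positive square root: √(EG − F²) = 5. At (u, v) = (pi, -2): 5.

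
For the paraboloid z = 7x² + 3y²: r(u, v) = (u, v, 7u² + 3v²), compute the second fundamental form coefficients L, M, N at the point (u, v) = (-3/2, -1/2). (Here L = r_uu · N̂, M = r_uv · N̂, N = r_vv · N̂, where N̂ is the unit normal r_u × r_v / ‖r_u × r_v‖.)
L = 14*sqrt(451)/451;  M = 0;  N = 6*sqrt(451)/451

Compute the unit normal N̂(u, v) = (-14*u/sqrt(196*u^2 + 36*v^2 + 1), -6*v/sqrt(196*u^2 + 36*v^2 + 1), 1/sqrt(196*u^2 + 36*v^2 + 1)), and the second partials r_uu, r_uv, r_vv. Take dot products:
  L(u, v) = r_uu · N̂ = 14/sqrt(196*u^2 + 36*v^2 + 1),
  M(u, v) = r_uv · N̂ = 0,
  N(u, v) = r_vv · N̂ = 6/sqrt(196*u^2 + 36*v^2 + 1).
Evaluating at (u, v) = (-3/2, -1/2):
  L = 14*sqrt(451)/451, M = 0, N = 6*sqrt(451)/451.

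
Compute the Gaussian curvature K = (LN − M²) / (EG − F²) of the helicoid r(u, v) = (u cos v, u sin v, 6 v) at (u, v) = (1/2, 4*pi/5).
K = -576/21025

Coefficients of the first fundamental form: E = 1, F = 0, G = u^2 + 36.
Coefficients of the second fundamental form: L = 0, M = -6/sqrt(u^2 + 36), N = 0.
Assemble K = (LN − M²)/(EG − F²) = -36/(u^2 + 36)^2. At (u, v) = (1/2, 4*pi/5): K = -576/21025.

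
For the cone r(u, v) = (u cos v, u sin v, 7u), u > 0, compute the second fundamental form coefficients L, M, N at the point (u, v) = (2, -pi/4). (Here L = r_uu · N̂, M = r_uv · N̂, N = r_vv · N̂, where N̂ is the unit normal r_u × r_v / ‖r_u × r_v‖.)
L = 0;  M = 0;  N = 7*sqrt(2)/5

Compute the unit normal N̂(u, v) = (-7*sqrt(2)*u*cos(v)/(10*Abs(u)), -7*sqrt(2)*u*sin(v)/(10*Abs(u)), sqrt(2)*u/(10*Abs(u))), and the second partials r_uu, r_uv, r_vv. Take dot products:
  L(u, v) = r_uu · N̂ = 0,
  M(u, v) = r_uv · N̂ = 0,
  N(u, v) = r_vv · N̂ = 7*sqrt(2)*u^2/(10*Abs(u)).
Evaluating at (u, v) = (2, -pi/4):
  L = 0, M = 0, N = 7*sqrt(2)/5.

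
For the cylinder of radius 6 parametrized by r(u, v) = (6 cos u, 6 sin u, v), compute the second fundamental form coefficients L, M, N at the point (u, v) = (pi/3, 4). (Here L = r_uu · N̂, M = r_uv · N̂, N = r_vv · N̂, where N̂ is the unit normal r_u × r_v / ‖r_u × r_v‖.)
L = -6;  M = 0;  N = 0

Compute the unit normal N̂(u, v) = (cos(u), sin(u), 0), and the second partials r_uu, r_uv, r_vv. Take dot products:
  L(u, v) = r_uu · N̂ = -6,
  M(u, v) = r_uv · N̂ = 0,
  N(u, v) = r_vv · N̂ = 0.
Evaluating at (u, v) = (pi/3, 4):
  L = -6, M = 0, N = 0.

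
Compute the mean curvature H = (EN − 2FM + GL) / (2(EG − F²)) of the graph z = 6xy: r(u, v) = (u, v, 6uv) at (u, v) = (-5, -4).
H = -4320*sqrt(1477)/2181529

With E = 36*v^2 + 1, F = 36*u*v, G = 36*u^2 + 1, L = 0, M = 6/sqrt(36*u^2 + 36*v^2 + 1), N = 0, assemble
  H = (EN − 2FM + GL) / (2(EG − F²)) = -216*u*v/(36*u^2 + 36*v^2 + 1)^(3/2).
At (u, v) = (-5, -4): H = -4320*sqrt(1477)/2181529.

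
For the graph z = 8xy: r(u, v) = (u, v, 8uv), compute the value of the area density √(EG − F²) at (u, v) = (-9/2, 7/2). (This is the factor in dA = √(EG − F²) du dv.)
√(EG − F²)|_{(-9/2, 7/2)} = sqrt(2081)

E = 64*v^2 + 1, F = 64*u*v, G = 64*u^2 + 1, so EG − F² = 64*u^2 + 64*v^2 + 1. Taking the positive square root: √(EG − F²) = sqrt(64*u^2 + 64*v^2 + 1). At (u, v) = (-9/2, 7/2): sqrt(2081).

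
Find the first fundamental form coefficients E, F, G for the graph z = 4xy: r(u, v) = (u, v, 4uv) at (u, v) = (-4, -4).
E = 257;  F = 256;  G = 257

Partials: r_u = (1, 0, 4*v), r_v = (0, 1, 4*u). As functions of (u, v):
  E = r_u · r_u = 16*v^2 + 1,
  F = r_u · r_v = 16*u*v,
  G = r_v · r_v = 16*u^2 + 1.
Evaluating at (u, v) = (-4, -4): E = 257, F = 256, G = 257.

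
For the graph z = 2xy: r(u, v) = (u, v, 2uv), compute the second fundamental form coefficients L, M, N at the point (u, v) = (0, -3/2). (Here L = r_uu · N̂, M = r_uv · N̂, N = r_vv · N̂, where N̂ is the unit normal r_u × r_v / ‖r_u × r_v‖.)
L = 0;  M = sqrt(10)/5;  N = 0

Compute the unit normal N̂(u, v) = (-2*v/sqrt(4*u^2 + 4*v^2 + 1), -2*u/sqrt(4*u^2 + 4*v^2 + 1), 1/sqrt(4*u^2 + 4*v^2 + 1)), and the second partials r_uu, r_uv, r_vv. Take dot products:
  L(u, v) = r_uu · N̂ = 0,
  M(u, v) = r_uv · N̂ = 2/sqrt(4*u^2 + 4*v^2 + 1),
  N(u, v) = r_vv · N̂ = 0.
Evaluating at (u, v) = (0, -3/2):
  L = 0, M = sqrt(10)/5, N = 0.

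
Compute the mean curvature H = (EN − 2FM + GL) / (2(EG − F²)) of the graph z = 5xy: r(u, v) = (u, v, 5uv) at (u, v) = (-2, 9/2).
H = 9000*sqrt(2429)/5900041

With E = 25*v^2 + 1, F = 25*u*v, G = 25*u^2 + 1, L = 0, M = 5/sqrt(25*u^2 + 25*v^2 + 1), N = 0, assemble
  H = (EN − 2FM + GL) / (2(EG − F²)) = -125*u*v/(25*u^2 + 25*v^2 + 1)^(3/2).
At (u, v) = (-2, 9/2): H = 9000*sqrt(2429)/5900041.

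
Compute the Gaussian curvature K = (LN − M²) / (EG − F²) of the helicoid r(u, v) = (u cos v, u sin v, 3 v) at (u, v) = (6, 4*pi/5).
K = -1/225

Coefficients of the first fundamental form: E = 1, F = 0, G = u^2 + 9.
Coefficients of the second fundamental form: L = 0, M = -3/sqrt(u^2 + 9), N = 0.
Assemble K = (LN − M²)/(EG − F²) = -9/(u^2 + 9)^2. At (u, v) = (6, 4*pi/5): K = -1/225.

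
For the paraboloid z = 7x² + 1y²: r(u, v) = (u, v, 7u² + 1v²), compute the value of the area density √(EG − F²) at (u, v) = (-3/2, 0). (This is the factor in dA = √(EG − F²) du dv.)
√(EG − F²)|_{(-3/2, 0)} = sqrt(442)

E = 196*u^2 + 1, F = 28*u*v, G = 4*v^2 + 1, so EG − F² = 196*u^2 + 4*v^2 + 1. Taking the positive square root: √(EG − F²) = sqrt(196*u^2 + 4*v^2 + 1). At (u, v) = (-3/2, 0): sqrt(442).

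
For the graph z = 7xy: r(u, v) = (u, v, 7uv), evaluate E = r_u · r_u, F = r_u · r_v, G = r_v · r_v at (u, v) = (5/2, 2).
E = 197;  F = 245;  G = 1229/4

Partials: r_u = (1, 0, 7*v), r_v = (0, 1, 7*u). As functions of (u, v):
  E = r_u · r_u = 49*v^2 + 1,
  F = r_u · r_v = 49*u*v,
  G = r_v · r_v = 49*u^2 + 1.
Evaluating at (u, v) = (5/2, 2): E = 197, F = 245, G = 1229/4.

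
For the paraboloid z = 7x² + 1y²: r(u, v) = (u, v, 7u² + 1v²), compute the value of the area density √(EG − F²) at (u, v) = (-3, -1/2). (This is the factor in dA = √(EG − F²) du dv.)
√(EG − F²)|_{(-3, -1/2)} = sqrt(1766)

E = 196*u^2 + 1, F = 28*u*v, G = 4*v^2 + 1, so EG − F² = 196*u^2 + 4*v^2 + 1. Taking the positive square root: √(EG − F²) = sqrt(196*u^2 + 4*v^2 + 1). At (u, v) = (-3, -1/2): sqrt(1766).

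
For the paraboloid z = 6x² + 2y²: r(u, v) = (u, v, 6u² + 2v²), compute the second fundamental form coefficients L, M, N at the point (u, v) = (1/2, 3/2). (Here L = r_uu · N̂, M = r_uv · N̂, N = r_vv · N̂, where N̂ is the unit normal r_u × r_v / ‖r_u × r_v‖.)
L = 12*sqrt(73)/73;  M = 0;  N = 4*sqrt(73)/73

Compute the unit normal N̂(u, v) = (-12*u/sqrt(144*u^2 + 16*v^2 + 1), -4*v/sqrt(144*u^2 + 16*v^2 + 1), 1/sqrt(144*u^2 + 16*v^2 + 1)), and the second partials r_uu, r_uv, r_vv. Take dot products:
  L(u, v) = r_uu · N̂ = 12/sqrt(144*u^2 + 16*v^2 + 1),
  M(u, v) = r_uv · N̂ = 0,
  N(u, v) = r_vv · N̂ = 4/sqrt(144*u^2 + 16*v^2 + 1).
Evaluating at (u, v) = (1/2, 3/2):
  L = 12*sqrt(73)/73, M = 0, N = 4*sqrt(73)/73.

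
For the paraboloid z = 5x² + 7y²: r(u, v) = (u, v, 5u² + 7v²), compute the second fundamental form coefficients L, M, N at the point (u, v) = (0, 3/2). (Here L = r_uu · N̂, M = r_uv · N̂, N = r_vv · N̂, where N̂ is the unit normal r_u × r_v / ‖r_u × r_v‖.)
L = 5*sqrt(442)/221;  M = 0;  N = 7*sqrt(442)/221

Compute the unit normal N̂(u, v) = (-10*u/sqrt(100*u^2 + 196*v^2 + 1), -14*v/sqrt(100*u^2 + 196*v^2 + 1), 1/sqrt(100*u^2 + 196*v^2 + 1)), and the second partials r_uu, r_uv, r_vv. Take dot products:
  L(u, v) = r_uu · N̂ = 10/sqrt(100*u^2 + 196*v^2 + 1),
  M(u, v) = r_uv · N̂ = 0,
  N(u, v) = r_vv · N̂ = 14/sqrt(100*u^2 + 196*v^2 + 1).
Evaluating at (u, v) = (0, 3/2):
  L = 5*sqrt(442)/221, M = 0, N = 7*sqrt(442)/221.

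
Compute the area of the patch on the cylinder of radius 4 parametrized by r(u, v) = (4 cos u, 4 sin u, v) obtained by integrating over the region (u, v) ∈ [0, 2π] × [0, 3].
Area = 24*pi

Area = ∫∫ √(EG − F²) du dv with √(EG − F²) = 4. Integrating over [0, 2π] × [0, 3] gives 24*pi.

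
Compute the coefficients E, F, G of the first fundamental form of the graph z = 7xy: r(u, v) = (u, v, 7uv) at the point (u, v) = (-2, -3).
E = 442;  F = 294;  G = 197

Partials: r_u = (1, 0, 7*v), r_v = (0, 1, 7*u). As functions of (u, v):
  E = r_u · r_u = 49*v^2 + 1,
  F = r_u · r_v = 49*u*v,
  G = r_v · r_v = 49*u^2 + 1.
Evaluating at (u, v) = (-2, -3): E = 442, F = 294, G = 197.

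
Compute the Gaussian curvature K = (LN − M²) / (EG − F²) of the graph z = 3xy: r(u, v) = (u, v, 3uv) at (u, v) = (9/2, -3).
K = -144/1117249

Coefficients of the first fundamental form: E = 9*v^2 + 1, F = 9*u*v, G = 9*u^2 + 1.
Coefficients of the second fundamental form: L = 0, M = 3/sqrt(9*u^2 + 9*v^2 + 1), N = 0.
Assemble K = (LN − M²)/(EG − F²) = -9/(81*u^4 + 162*u^2*v^2 + 18*u^2 + 81*v^4 + 18*v^2 + 1). At (u, v) = (9/2, -3): K = -144/1117249.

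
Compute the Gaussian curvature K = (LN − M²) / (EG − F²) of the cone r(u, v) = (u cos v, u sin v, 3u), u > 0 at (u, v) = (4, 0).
K = 0

Coefficients of the first fundamental form: E = 10, F = 0, G = u^2.
Coefficients of the second fundamental form: L = 0, M = 0, N = 3*sqrt(10)*u^2/(10*Abs(u)).
Assemble K = (LN − M²)/(EG − F²) = 0. At (u, v) = (4, 0): K = 0.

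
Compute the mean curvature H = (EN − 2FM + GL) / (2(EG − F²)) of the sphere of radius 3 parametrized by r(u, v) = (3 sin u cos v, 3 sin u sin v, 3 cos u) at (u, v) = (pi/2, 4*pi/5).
H = -1/3

With E = 9, F = 0, G = 9*sin(u)^2, L = -3*sin(u)/Abs(sin(u)), M = 0, N = -3*sin(u)^3/Abs(sin(u)), assemble
  H = (EN − 2FM + GL) / (2(EG − F²)) = -sin(u)/(3*Abs(sin(u))).
At (u, v) = (pi/2, 4*pi/5): H = -1/3.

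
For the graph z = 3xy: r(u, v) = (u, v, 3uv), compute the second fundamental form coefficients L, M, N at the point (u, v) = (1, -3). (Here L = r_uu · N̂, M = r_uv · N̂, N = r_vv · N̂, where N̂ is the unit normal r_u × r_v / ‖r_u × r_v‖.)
L = 0;  M = 3*sqrt(91)/91;  N = 0

Compute the unit normal N̂(u, v) = (-3*v/sqrt(9*u^2 + 9*v^2 + 1), -3*u/sqrt(9*u^2 + 9*v^2 + 1), 1/sqrt(9*u^2 + 9*v^2 + 1)), and the second partials r_uu, r_uv, r_vv. Take dot products:
  L(u, v) = r_uu · N̂ = 0,
  M(u, v) = r_uv · N̂ = 3/sqrt(9*u^2 + 9*v^2 + 1),
  N(u, v) = r_vv · N̂ = 0.
Evaluating at (u, v) = (1, -3):
  L = 0, M = 3*sqrt(91)/91, N = 0.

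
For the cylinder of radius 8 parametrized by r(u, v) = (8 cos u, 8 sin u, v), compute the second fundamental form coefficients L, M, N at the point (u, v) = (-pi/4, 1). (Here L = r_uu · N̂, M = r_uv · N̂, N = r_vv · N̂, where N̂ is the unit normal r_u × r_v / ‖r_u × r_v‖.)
L = -8;  M = 0;  N = 0

Compute the unit normal N̂(u, v) = (cos(u), sin(u), 0), and the second partials r_uu, r_uv, r_vv. Take dot products:
  L(u, v) = r_uu · N̂ = -8,
  M(u, v) = r_uv · N̂ = 0,
  N(u, v) = r_vv · N̂ = 0.
Evaluating at (u, v) = (-pi/4, 1):
  L = -8, M = 0, N = 0.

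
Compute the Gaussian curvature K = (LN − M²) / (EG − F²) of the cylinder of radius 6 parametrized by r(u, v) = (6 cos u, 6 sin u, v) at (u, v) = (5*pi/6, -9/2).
K = 0

Coefficients of the first fundamental form: E = 36, F = 0, G = 1.
Coefficients of the second fundamental form: L = -6, M = 0, N = 0.
Assemble K = (LN − M²)/(EG − F²) = 0. At (u, v) = (5*pi/6, -9/2): K = 0.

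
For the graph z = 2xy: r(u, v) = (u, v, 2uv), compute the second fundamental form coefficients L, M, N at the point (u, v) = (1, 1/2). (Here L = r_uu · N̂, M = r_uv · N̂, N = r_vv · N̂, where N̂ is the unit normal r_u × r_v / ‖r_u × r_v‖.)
L = 0;  M = sqrt(6)/3;  N = 0

Compute the unit normal N̂(u, v) = (-2*v/sqrt(4*u^2 + 4*v^2 + 1), -2*u/sqrt(4*u^2 + 4*v^2 + 1), 1/sqrt(4*u^2 + 4*v^2 + 1)), and the second partials r_uu, r_uv, r_vv. Take dot products:
  L(u, v) = r_uu · N̂ = 0,
  M(u, v) = r_uv · N̂ = 2/sqrt(4*u^2 + 4*v^2 + 1),
  N(u, v) = r_vv · N̂ = 0.
Evaluating at (u, v) = (1, 1/2):
  L = 0, M = sqrt(6)/3, N = 0.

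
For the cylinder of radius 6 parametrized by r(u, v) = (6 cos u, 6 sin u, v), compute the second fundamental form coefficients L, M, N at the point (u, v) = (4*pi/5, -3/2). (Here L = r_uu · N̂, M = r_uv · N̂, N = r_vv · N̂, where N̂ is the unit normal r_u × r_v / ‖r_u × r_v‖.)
L = -6;  M = 0;  N = 0

Compute the unit normal N̂(u, v) = (cos(u), sin(u), 0), and the second partials r_uu, r_uv, r_vv. Take dot products:
  L(u, v) = r_uu · N̂ = -6,
  M(u, v) = r_uv · N̂ = 0,
  N(u, v) = r_vv · N̂ = 0.
Evaluating at (u, v) = (4*pi/5, -3/2):
  L = -6, M = 0, N = 0.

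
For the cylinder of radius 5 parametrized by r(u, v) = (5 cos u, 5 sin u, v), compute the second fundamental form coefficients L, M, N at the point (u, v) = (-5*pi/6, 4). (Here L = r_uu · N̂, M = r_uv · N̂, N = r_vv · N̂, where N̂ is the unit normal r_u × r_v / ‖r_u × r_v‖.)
L = -5;  M = 0;  N = 0

Compute the unit normal N̂(u, v) = (cos(u), sin(u), 0), and the second partials r_uu, r_uv, r_vv. Take dot products:
  L(u, v) = r_uu · N̂ = -5,
  M(u, v) = r_uv · N̂ = 0,
  N(u, v) = r_vv · N̂ = 0.
Evaluating at (u, v) = (-5*pi/6, 4):
  L = -5, M = 0, N = 0.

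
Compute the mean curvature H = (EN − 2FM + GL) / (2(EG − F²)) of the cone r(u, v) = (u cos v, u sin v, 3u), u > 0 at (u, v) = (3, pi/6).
H = sqrt(10)/20

With E = 10, F = 0, G = u^2, L = 0, M = 0, N = 3*sqrt(10)*u^2/(10*Abs(u)), assemble
  H = (EN − 2FM + GL) / (2(EG − F²)) = 3*sqrt(10)/(20*Abs(u)).
At (u, v) = (3, pi/6): H = sqrt(10)/20.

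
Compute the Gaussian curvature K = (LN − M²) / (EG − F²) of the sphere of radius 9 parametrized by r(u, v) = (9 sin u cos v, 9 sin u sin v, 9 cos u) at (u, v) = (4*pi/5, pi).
K = 1/81

Coefficients of the first fundamental form: E = 81, F = 0, G = 81*sin(u)^2.
Coefficients of the second fundamental form: L = -9*sin(u)/Abs(sin(u)), M = 0, N = -9*sin(u)^3/Abs(sin(u)).
Assemble K = (LN − M²)/(EG − F²) = 1/81. At (u, v) = (4*pi/5, pi): K = 1/81.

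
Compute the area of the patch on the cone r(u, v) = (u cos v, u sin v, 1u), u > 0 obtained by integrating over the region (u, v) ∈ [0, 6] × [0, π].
Area = 18*sqrt(2)*pi

Area = ∫∫ √(EG − F²) du dv with √(EG − F²) = sqrt(2)*Abs(u). Integrating over [0, 6] × [0, π] gives 18*sqrt(2)*pi.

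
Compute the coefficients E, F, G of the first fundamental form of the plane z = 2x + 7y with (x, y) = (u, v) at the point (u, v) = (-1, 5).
E = 5;  F = 14;  G = 50

Partials: r_u = (1, 0, 2), r_v = (0, 1, 7). As functions of (u, v):
  E = r_u · r_u = 5,
  F = r_u · r_v = 14,
  G = r_v · r_v = 50.
Evaluating at (u, v) = (-1, 5): E = 5, F = 14, G = 50.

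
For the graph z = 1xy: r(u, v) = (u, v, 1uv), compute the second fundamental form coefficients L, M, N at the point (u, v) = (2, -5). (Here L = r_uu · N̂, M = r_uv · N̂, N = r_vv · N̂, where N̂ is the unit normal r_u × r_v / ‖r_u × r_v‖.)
L = 0;  M = sqrt(30)/30;  N = 0

Compute the unit normal N̂(u, v) = (-v/sqrt(u^2 + v^2 + 1), -u/sqrt(u^2 + v^2 + 1), 1/sqrt(u^2 + v^2 + 1)), and the second partials r_uu, r_uv, r_vv. Take dot products:
  L(u, v) = r_uu · N̂ = 0,
  M(u, v) = r_uv · N̂ = 1/sqrt(u^2 + v^2 + 1),
  N(u, v) = r_vv · N̂ = 0.
Evaluating at (u, v) = (2, -5):
  L = 0, M = sqrt(30)/30, N = 0.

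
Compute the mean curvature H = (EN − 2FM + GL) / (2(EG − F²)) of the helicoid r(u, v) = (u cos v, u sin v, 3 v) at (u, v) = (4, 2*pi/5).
H = 0

With E = 1, F = 0, G = u^2 + 9, L = 0, M = -3/sqrt(u^2 + 9), N = 0, assemble
  H = (EN − 2FM + GL) / (2(EG − F²)) = 0.
At (u, v) = (4, 2*pi/5): H = 0.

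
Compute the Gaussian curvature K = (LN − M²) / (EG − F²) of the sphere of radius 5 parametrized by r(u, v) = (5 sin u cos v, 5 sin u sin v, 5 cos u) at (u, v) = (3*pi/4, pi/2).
K = 1/25

Coefficients of the first fundamental form: E = 25, F = 0, G = 25*sin(u)^2.
Coefficients of the second fundamental form: L = -5*sin(u)/Abs(sin(u)), M = 0, N = -5*sin(u)^3/Abs(sin(u)).
Assemble K = (LN − M²)/(EG − F²) = 1/25. At (u, v) = (3*pi/4, pi/2): K = 1/25.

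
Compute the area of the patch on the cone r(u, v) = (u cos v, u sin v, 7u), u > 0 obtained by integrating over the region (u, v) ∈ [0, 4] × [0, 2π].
Area = 80*sqrt(2)*pi

Area = ∫∫ √(EG − F²) du dv with √(EG − F²) = 5*sqrt(2)*Abs(u). Integrating over [0, 4] × [0, 2π] gives 80*sqrt(2)*pi.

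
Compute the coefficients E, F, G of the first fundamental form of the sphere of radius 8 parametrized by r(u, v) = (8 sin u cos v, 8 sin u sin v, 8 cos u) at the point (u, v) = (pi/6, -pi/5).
E = 64;  F = 0;  G = 16

Partials: r_u = (8*cos(u)*cos(v), 8*sin(v)*cos(u), -8*sin(u)), r_v = (-8*sin(u)*sin(v), 8*sin(u)*cos(v), 0). As functions of (u, v):
  E = r_u · r_u = 64,
  F = r_u · r_v = 0,
  G = r_v · r_v = 64*sin(u)^2.
Evaluating at (u, v) = (pi/6, -pi/5): E = 64, F = 0, G = 16.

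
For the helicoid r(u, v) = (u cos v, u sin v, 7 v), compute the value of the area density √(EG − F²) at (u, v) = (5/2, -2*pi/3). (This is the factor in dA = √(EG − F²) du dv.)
√(EG − F²)|_{(5/2, -2*pi/3)} = sqrt(221)/2

E = 1, F = 0, G = u^2 + 49, so EG − F² = u^2 + 49. Taking the positive square root: √(EG − F²) = sqrt(u^2 + 49). At (u, v) = (5/2, -2*pi/3): sqrt(221)/2.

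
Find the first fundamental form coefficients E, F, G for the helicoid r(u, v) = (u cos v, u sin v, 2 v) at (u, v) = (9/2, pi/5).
E = 1;  F = 0;  G = 97/4

Partials: r_u = (cos(v), sin(v), 0), r_v = (-u*sin(v), u*cos(v), 2). As functions of (u, v):
  E = r_u · r_u = 1,
  F = r_u · r_v = 0,
  G = r_v · r_v = u^2 + 4.
Evaluating at (u, v) = (9/2, pi/5): E = 1, F = 0, G = 97/4.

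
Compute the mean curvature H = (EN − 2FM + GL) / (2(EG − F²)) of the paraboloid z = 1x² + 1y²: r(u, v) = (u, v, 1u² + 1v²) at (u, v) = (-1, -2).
H = 22*sqrt(21)/441

With E = 4*u^2 + 1, F = 4*u*v, G = 4*v^2 + 1, L = 2/sqrt(4*u^2 + 4*v^2 + 1), M = 0, N = 2/sqrt(4*u^2 + 4*v^2 + 1), assemble
  H = (EN − 2FM + GL) / (2(EG − F²)) = 2*(2*u^2 + 2*v^2 + 1)/(4*u^2 + 4*v^2 + 1)^(3/2).
At (u, v) = (-1, -2): H = 22*sqrt(21)/441.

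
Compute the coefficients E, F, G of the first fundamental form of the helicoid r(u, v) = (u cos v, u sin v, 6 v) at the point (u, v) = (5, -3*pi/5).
E = 1;  F = 0;  G = 61

Partials: r_u = (cos(v), sin(v), 0), r_v = (-u*sin(v), u*cos(v), 6). As functions of (u, v):
  E = r_u · r_u = 1,
  F = r_u · r_v = 0,
  G = r_v · r_v = u^2 + 36.
Evaluating at (u, v) = (5, -3*pi/5): E = 1, F = 0, G = 61.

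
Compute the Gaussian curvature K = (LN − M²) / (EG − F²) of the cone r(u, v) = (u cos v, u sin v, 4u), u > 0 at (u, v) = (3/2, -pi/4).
K = 0

Coefficients of the first fundamental form: E = 17, F = 0, G = u^2.
Coefficients of the second fundamental form: L = 0, M = 0, N = 4*sqrt(17)*u^2/(17*Abs(u)).
Assemble K = (LN − M²)/(EG − F²) = 0. At (u, v) = (3/2, -pi/4): K = 0.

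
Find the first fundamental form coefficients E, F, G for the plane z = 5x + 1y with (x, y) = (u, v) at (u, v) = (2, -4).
E = 26;  F = 5;  G = 2

Partials: r_u = (1, 0, 5), r_v = (0, 1, 1). As functions of (u, v):
  E = r_u · r_u = 26,
  F = r_u · r_v = 5,
  G = r_v · r_v = 2.
Evaluating at (u, v) = (2, -4): E = 26, F = 5, G = 2.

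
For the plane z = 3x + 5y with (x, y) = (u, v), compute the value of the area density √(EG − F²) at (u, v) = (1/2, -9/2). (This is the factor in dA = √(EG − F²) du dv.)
√(EG − F²)|_{(1/2, -9/2)} = sqrt(35)

E = 10, F = 15, G = 26, so EG − F² = 35. Taking the positive square root: √(EG − F²) = sqrt(35). At (u, v) = (1/2, -9/2): sqrt(35).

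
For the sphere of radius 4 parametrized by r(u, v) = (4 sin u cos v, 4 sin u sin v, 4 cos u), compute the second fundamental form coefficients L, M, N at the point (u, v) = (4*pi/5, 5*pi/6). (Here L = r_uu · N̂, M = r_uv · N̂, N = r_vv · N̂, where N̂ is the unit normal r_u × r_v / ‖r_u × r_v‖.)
L = -4;  M = 0;  N = -5/2 + sqrt(5)/2

Compute the unit normal N̂(u, v) = (sin(u)^2*cos(v)/Abs(sin(u)), sin(u)^2*sin(v)/Abs(sin(u)), sin(2*u)/(2*Abs(sin(u)))), and the second partials r_uu, r_uv, r_vv. Take dot products:
  L(u, v) = r_uu · N̂ = -4*sin(u)/Abs(sin(u)),
  M(u, v) = r_uv · N̂ = 0,
  N(u, v) = r_vv · N̂ = -4*sin(u)^3/Abs(sin(u)).
Evaluating at (u, v) = (4*pi/5, 5*pi/6):
  L = -4, M = 0, N = -5/2 + sqrt(5)/2.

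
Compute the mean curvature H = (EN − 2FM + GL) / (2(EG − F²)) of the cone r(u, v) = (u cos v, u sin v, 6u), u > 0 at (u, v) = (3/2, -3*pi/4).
H = 2*sqrt(37)/37

With E = 37, F = 0, G = u^2, L = 0, M = 0, N = 6*sqrt(37)*u^2/(37*Abs(u)), assemble
  H = (EN − 2FM + GL) / (2(EG − F²)) = 3*sqrt(37)/(37*Abs(u)).
At (u, v) = (3/2, -3*pi/4): H = 2*sqrt(37)/37.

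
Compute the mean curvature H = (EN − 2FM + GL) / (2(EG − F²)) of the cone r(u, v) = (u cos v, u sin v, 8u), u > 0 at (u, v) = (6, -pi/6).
H = 2*sqrt(65)/195

With E = 65, F = 0, G = u^2, L = 0, M = 0, N = 8*sqrt(65)*u^2/(65*Abs(u)), assemble
  H = (EN − 2FM + GL) / (2(EG − F²)) = 4*sqrt(65)/(65*Abs(u)).
At (u, v) = (6, -pi/6): H = 2*sqrt(65)/195.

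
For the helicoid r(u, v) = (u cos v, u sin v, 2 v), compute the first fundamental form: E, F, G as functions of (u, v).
E = 1;  F = 0;  G = u^2 + 4

Compute partials: r_u = (cos(v), sin(v), 0), r_v = (-u*sin(v), u*cos(v), 2). Then
  E = r_u · r_u = 1,
  F = r_u · r_v = 0,
  G = r_v · r_v = u^2 + 4.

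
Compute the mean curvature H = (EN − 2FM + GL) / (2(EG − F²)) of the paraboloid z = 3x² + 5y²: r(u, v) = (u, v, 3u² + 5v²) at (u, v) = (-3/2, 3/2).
H = 1088*sqrt(307)/94249

With E = 36*u^2 + 1, F = 60*u*v, G = 100*v^2 + 1, L = 6/sqrt(36*u^2 + 100*v^2 + 1), M = 0, N = 10/sqrt(36*u^2 + 100*v^2 + 1), assemble
  H = (EN − 2FM + GL) / (2(EG − F²)) = 4*(45*u^2 + 75*v^2 + 2)/(36*u^2 + 100*v^2 + 1)^(3/2).
At (u, v) = (-3/2, 3/2): H = 1088*sqrt(307)/94249.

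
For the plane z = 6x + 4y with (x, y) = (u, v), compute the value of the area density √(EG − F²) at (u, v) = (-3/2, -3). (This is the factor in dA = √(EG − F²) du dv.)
√(EG − F²)|_{(-3/2, -3)} = sqrt(53)

E = 37, F = 24, G = 17, so EG − F² = 53. Taking the positive square root: √(EG − F²) = sqrt(53). At (u, v) = (-3/2, -3): sqrt(53).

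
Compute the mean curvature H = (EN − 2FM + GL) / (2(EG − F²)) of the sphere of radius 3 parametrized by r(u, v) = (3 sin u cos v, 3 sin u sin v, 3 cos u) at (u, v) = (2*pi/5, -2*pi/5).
H = -1/3

With E = 9, F = 0, G = 9*sin(u)^2, L = -3*sin(u)/Abs(sin(u)), M = 0, N = -3*sin(u)^3/Abs(sin(u)), assemble
  H = (EN − 2FM + GL) / (2(EG − F²)) = -sin(u)/(3*Abs(sin(u))).
At (u, v) = (2*pi/5, -2*pi/5): H = -1/3.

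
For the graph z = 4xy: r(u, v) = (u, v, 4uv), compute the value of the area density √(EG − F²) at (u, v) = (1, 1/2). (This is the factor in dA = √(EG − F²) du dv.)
√(EG − F²)|_{(1, 1/2)} = sqrt(21)

E = 16*v^2 + 1, F = 16*u*v, G = 16*u^2 + 1, so EG − F² = 16*u^2 + 16*v^2 + 1. Taking the positive square root: √(EG − F²) = sqrt(16*u^2 + 16*v^2 + 1). At (u, v) = (1, 1/2): sqrt(21).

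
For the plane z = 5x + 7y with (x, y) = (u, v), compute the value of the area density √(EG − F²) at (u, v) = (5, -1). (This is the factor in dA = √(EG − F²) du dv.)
√(EG − F²)|_{(5, -1)} = 5*sqrt(3)

E = 26, F = 35, G = 50, so EG − F² = 75. Taking the positive square root: √(EG − F²) = 5*sqrt(3). At (u, v) = (5, -1): 5*sqrt(3).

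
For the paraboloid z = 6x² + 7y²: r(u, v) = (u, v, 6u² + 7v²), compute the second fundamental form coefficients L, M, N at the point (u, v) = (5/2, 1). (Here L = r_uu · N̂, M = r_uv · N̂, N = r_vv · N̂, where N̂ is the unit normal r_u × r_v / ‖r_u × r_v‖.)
L = 12*sqrt(1097)/1097;  M = 0;  N = 14*sqrt(1097)/1097

Compute the unit normal N̂(u, v) = (-12*u/sqrt(144*u^2 + 196*v^2 + 1), -14*v/sqrt(144*u^2 + 196*v^2 + 1), 1/sqrt(144*u^2 + 196*v^2 + 1)), and the second partials r_uu, r_uv, r_vv. Take dot products:
  L(u, v) = r_uu · N̂ = 12/sqrt(144*u^2 + 196*v^2 + 1),
  M(u, v) = r_uv · N̂ = 0,
  N(u, v) = r_vv · N̂ = 14/sqrt(144*u^2 + 196*v^2 + 1).
Evaluating at (u, v) = (5/2, 1):
  L = 12*sqrt(1097)/1097, M = 0, N = 14*sqrt(1097)/1097.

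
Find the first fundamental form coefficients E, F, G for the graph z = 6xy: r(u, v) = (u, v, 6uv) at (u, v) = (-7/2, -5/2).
E = 226;  F = 315;  G = 442

Partials: r_u = (1, 0, 6*v), r_v = (0, 1, 6*u). As functions of (u, v):
  E = r_u · r_u = 36*v^2 + 1,
  F = r_u · r_v = 36*u*v,
  G = r_v · r_v = 36*u^2 + 1.
Evaluating at (u, v) = (-7/2, -5/2): E = 226, F = 315, G = 442.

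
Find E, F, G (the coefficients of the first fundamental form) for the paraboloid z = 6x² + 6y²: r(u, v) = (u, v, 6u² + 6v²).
E = 144*u^2 + 1;  F = 144*u*v;  G = 144*v^2 + 1

Compute partials: r_u = (1, 0, 12*u), r_v = (0, 1, 12*v). Then
  E = r_u · r_u = 144*u^2 + 1,
  F = r_u · r_v = 144*u*v,
  G = r_v · r_v = 144*v^2 + 1.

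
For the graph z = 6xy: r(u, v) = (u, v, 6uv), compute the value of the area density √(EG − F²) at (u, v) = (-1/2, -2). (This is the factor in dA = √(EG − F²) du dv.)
√(EG − F²)|_{(-1/2, -2)} = sqrt(154)

E = 36*v^2 + 1, F = 36*u*v, G = 36*u^2 + 1, so EG − F² = 36*u^2 + 36*v^2 + 1. Taking the positive square root: √(EG − F²) = sqrt(36*u^2 + 36*v^2 + 1). At (u, v) = (-1/2, -2): sqrt(154).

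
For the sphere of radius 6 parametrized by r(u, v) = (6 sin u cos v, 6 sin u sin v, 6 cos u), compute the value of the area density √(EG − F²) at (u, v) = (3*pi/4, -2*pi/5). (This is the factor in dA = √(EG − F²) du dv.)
√(EG − F²)|_{(3*pi/4, -2*pi/5)} = 18*sqrt(2)

E = 36, F = 0, G = 36*sin(u)^2, so EG − F² = 1296*sin(u)^2. Taking the positive square root: √(EG − F²) = 36*Abs(sin(u)). At (u, v) = (3*pi/4, -2*pi/5): 18*sqrt(2).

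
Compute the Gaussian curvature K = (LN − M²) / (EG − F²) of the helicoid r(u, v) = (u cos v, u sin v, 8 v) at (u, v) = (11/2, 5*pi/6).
K = -1024/142129

Coefficients of the first fundamental form: E = 1, F = 0, G = u^2 + 64.
Coefficients of the second fundamental form: L = 0, M = -8/sqrt(u^2 + 64), N = 0.
Assemble K = (LN − M²)/(EG − F²) = -64/(u^2 + 64)^2. At (u, v) = (11/2, 5*pi/6): K = -1024/142129.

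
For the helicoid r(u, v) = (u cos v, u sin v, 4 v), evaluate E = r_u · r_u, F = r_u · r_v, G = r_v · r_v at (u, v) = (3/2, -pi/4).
E = 1;  F = 0;  G = 73/4

Partials: r_u = (cos(v), sin(v), 0), r_v = (-u*sin(v), u*cos(v), 4). As functions of (u, v):
  E = r_u · r_u = 1,
  F = r_u · r_v = 0,
  G = r_v · r_v = u^2 + 16.
Evaluating at (u, v) = (3/2, -pi/4): E = 1, F = 0, G = 73/4.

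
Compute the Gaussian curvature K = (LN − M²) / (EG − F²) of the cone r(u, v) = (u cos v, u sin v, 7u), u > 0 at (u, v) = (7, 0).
K = 0

Coefficients of the first fundamental form: E = 50, F = 0, G = u^2.
Coefficients of the second fundamental form: L = 0, M = 0, N = 7*sqrt(2)*u^2/(10*Abs(u)).
Assemble K = (LN − M²)/(EG − F²) = 0. At (u, v) = (7, 0): K = 0.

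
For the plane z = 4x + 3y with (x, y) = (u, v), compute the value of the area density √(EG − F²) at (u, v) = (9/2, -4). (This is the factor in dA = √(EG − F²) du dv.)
√(EG − F²)|_{(9/2, -4)} = sqrt(26)

E = 17, F = 12, G = 10, so EG − F² = 26. Taking the positive square root: √(EG − F²) = sqrt(26). At (u, v) = (9/2, -4): sqrt(26).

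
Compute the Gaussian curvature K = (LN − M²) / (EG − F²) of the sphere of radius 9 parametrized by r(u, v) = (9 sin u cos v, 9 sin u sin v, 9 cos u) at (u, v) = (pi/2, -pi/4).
K = 1/81

Coefficients of the first fundamental form: E = 81, F = 0, G = 81*sin(u)^2.
Coefficients of the second fundamental form: L = -9*sin(u)/Abs(sin(u)), M = 0, N = -9*sin(u)^3/Abs(sin(u)).
Assemble K = (LN − M²)/(EG − F²) = 1/81. At (u, v) = (pi/2, -pi/4): K = 1/81.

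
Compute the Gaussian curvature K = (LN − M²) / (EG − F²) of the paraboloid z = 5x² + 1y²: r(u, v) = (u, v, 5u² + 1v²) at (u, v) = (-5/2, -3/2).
K = 4/80645

Coefficients of the first fundamental form: E = 100*u^2 + 1, F = 20*u*v, G = 4*v^2 + 1.
Coefficients of the second fundamental form: L = 10/sqrt(100*u^2 + 4*v^2 + 1), M = 0, N = 2/sqrt(100*u^2 + 4*v^2 + 1).
Assemble K = (LN − M²)/(EG − F²) = 20/(10000*u^4 + 800*u^2*v^2 + 200*u^2 + 16*v^4 + 8*v^2 + 1). At (u, v) = (-5/2, -3/2): K = 4/80645.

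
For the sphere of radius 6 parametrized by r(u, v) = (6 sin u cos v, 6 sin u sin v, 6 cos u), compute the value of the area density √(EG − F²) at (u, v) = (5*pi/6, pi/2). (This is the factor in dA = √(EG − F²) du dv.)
√(EG − F²)|_{(5*pi/6, pi/2)} = 18

E = 36, F = 0, G = 36*sin(u)^2, so EG − F² = 1296*sin(u)^2. Taking the positive square root: √(EG − F²) = 36*Abs(sin(u)). At (u, v) = (5*pi/6, pi/2): 18.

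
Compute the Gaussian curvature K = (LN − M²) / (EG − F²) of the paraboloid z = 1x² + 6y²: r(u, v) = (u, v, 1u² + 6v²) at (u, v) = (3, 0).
K = 24/1369

Coefficients of the first fundamental form: E = 4*u^2 + 1, F = 24*u*v, G = 144*v^2 + 1.
Coefficients of the second fundamental form: L = 2/sqrt(4*u^2 + 144*v^2 + 1), M = 0, N = 12/sqrt(4*u^2 + 144*v^2 + 1).
Assemble K = (LN − M²)/(EG − F²) = 24/(16*u^4 + 1152*u^2*v^2 + 8*u^2 + 20736*v^4 + 288*v^2 + 1). At (u, v) = (3, 0): K = 24/1369.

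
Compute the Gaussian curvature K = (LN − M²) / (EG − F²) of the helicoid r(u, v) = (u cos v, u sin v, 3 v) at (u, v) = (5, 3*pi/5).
K = -9/1156

Coefficients of the first fundamental form: E = 1, F = 0, G = u^2 + 9.
Coefficients of the second fundamental form: L = 0, M = -3/sqrt(u^2 + 9), N = 0.
Assemble K = (LN − M²)/(EG − F²) = -9/(u^2 + 9)^2. At (u, v) = (5, 3*pi/5): K = -9/1156.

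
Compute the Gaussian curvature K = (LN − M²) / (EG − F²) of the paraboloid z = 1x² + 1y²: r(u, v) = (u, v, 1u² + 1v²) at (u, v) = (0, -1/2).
K = 1

Coefficients of the first fundamental form: E = 4*u^2 + 1, F = 4*u*v, G = 4*v^2 + 1.
Coefficients of the second fundamental form: L = 2/sqrt(4*u^2 + 4*v^2 + 1), M = 0, N = 2/sqrt(4*u^2 + 4*v^2 + 1).
Assemble K = (LN − M²)/(EG − F²) = 4/(16*u^4 + 32*u^2*v^2 + 8*u^2 + 16*v^4 + 8*v^2 + 1). At (u, v) = (0, -1/2): K = 1.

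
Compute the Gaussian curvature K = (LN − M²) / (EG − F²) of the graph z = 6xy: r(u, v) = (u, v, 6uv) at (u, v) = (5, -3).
K = -36/1500625

Coefficients of the first fundamental form: E = 36*v^2 + 1, F = 36*u*v, G = 36*u^2 + 1.
Coefficients of the second fundamental form: L = 0, M = 6/sqrt(36*u^2 + 36*v^2 + 1), N = 0.
Assemble K = (LN − M²)/(EG − F²) = -36/(1296*u^4 + 2592*u^2*v^2 + 72*u^2 + 1296*v^4 + 72*v^2 + 1). At (u, v) = (5, -3): K = -36/1500625.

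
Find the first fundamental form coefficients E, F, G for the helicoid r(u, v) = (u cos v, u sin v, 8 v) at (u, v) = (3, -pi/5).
E = 1;  F = 0;  G = 73

Partials: r_u = (cos(v), sin(v), 0), r_v = (-u*sin(v), u*cos(v), 8). As functions of (u, v):
  E = r_u · r_u = 1,
  F = r_u · r_v = 0,
  G = r_v · r_v = u^2 + 64.
Evaluating at (u, v) = (3, -pi/5): E = 1, F = 0, G = 73.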